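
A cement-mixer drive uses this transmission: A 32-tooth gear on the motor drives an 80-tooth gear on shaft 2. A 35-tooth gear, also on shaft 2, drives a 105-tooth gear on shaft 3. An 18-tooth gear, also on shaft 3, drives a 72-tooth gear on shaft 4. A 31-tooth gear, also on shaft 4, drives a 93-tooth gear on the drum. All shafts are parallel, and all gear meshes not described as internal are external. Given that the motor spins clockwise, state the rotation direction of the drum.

clockwise

the motor → shaft 2: external mesh, 1 reversal → CCW.
shaft 2 → shaft 3: external mesh, 1 reversal → CW.
shaft 3 → shaft 4: external mesh, 1 reversal → CCW.
shaft 4 → the drum: external mesh, 1 reversal → CW.
4 reversals in total — an even number — so the drum turns the same way as the motor.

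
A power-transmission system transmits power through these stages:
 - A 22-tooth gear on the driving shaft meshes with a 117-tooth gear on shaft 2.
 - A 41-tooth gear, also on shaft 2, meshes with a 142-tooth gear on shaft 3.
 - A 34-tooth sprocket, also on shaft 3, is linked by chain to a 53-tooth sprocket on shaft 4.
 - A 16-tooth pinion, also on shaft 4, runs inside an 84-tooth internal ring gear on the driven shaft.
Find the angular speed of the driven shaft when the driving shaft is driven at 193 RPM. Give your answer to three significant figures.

1.28 RPM

gear mesh 117/22 = 5.3182 → 193/5.3182 = 36.291 RPM
gear mesh 142/41 = 3.4634 → 36.291/3.4634 = 10.478 RPM
chain 53/34 = 1.5588 → 10.478/1.5588 = 6.7219 RPM
internal gear 84/16 = 5.25 → 6.7219/5.25 = 1.2804 RPM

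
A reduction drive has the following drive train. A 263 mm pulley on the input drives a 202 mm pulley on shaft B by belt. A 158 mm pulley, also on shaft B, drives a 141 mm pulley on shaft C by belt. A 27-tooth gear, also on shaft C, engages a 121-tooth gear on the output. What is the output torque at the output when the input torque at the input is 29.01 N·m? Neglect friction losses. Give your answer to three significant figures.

89.1 N·m

After the belt (202/263): 29.01 × 0.76806 = 22.281 N·m
After the belt (141/158): 22.281 × 0.89241 = 19.884 N·m
After the gear mesh (121/27): 19.884 × 4.4815 = 89.11 N·m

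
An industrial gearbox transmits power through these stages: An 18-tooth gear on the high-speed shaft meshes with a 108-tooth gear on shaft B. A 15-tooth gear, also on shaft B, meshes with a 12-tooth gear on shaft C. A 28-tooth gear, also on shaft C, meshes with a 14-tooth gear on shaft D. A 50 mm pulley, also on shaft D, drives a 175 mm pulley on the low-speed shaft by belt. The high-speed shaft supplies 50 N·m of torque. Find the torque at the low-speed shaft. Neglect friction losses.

420 N·m

Gear mesh: ratio = 108/18 = 6; torque at shaft B = 50 × 6 = 300 N·m.
Gear mesh: ratio = 12/15 = 0.8; torque at shaft C = 300 × 0.8 = 240 N·m.
Gear mesh: ratio = 14/28 = 0.5; torque at shaft D = 240 × 0.5 = 120 N·m.
Belt: ratio = 175/50 = 3.5; torque at the low-speed shaft = 120 × 3.5 = 420 N·m.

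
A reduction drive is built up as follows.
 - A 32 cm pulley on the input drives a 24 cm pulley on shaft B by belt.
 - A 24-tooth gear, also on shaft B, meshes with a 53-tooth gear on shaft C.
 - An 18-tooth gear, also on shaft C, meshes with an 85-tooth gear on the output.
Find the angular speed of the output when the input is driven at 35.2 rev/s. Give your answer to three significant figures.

4.50 rev/s

Belt: ratio = 24/32 = 0.75, so shaft B turns at 35.2 / 0.75 = 46.933 rev/s.
Gear mesh: ratio = 53/24 = 2.2083, so shaft C turns at 46.933 / 2.2083 = 21.253 rev/s.
Gear mesh: ratio = 85/18 = 4.7222, so the output turns at 21.253 / 4.7222 = 4.5006 rev/s.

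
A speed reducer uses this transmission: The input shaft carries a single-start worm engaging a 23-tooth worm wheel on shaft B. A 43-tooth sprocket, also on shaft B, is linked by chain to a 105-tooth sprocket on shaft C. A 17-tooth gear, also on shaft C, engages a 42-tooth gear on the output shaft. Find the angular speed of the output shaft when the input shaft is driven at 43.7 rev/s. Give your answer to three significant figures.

0.315 rev/s

the input shaft → shaft B (worm, 23/1): 43.7 ÷ 23 = 1.9 rev/s
shaft B → shaft C (chain, 105/43): 1.9 ÷ 2.4419 = 0.7781 rev/s
shaft C → the output shaft (gear mesh, 42/17): 0.7781 ÷ 2.4706 = 0.31494 rev/s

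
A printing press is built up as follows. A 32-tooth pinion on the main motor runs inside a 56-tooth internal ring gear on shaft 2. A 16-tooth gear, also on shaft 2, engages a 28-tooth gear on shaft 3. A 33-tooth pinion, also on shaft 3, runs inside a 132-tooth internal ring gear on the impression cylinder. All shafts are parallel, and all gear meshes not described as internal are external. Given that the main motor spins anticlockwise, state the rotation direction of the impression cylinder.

the main motor → shaft 2: internal mesh, same direction → CCW.
shaft 2 → shaft 3: external mesh, 1 reversal → CW.
shaft 3 → the impression cylinder: internal mesh, same direction → CW.
1 reversal in total — an odd number — so the impression cylinder turns opposite to the main motor.

clockwise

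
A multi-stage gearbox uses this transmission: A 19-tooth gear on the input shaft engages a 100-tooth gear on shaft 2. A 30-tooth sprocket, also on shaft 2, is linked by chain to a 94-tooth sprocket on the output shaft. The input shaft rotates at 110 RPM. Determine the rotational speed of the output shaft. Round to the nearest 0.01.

6.67 RPM

gear mesh 100/19 = 5.2632 → 110/5.2632 = 20.9 RPM
chain 94/30 = 3.1333 → 20.9/3.1333 = 6.6702 RPM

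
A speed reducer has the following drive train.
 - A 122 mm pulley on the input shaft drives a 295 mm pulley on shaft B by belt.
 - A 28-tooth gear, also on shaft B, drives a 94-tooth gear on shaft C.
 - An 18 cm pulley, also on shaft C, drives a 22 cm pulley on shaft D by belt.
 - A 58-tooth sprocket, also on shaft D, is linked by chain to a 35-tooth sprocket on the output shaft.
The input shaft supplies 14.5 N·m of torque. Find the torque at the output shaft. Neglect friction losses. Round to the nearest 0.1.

belt 295/122 = 2.418 → τ = 14.5·2.418 = 35.061 N·m
gear mesh 94/28 = 3.3571 → τ = 35.061·3.3571 = 117.71 N·m
belt 22/18 = 1.2222 → τ = 117.71·1.2222 = 143.86 N·m
chain 35/58 = 0.60345 → τ = 143.86·0.60345 = 86.814 N·m

86.8 N·m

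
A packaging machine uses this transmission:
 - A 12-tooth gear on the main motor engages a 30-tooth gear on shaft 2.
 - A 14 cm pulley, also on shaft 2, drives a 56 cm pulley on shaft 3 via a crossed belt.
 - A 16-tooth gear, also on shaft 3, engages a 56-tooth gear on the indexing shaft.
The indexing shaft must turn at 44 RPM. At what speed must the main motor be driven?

1540 RPM

Overall ratio R = 2.5 × 4 × 3.5 = 35.
Required input speed = output speed × R = 44 × 35 = 1540 RPM.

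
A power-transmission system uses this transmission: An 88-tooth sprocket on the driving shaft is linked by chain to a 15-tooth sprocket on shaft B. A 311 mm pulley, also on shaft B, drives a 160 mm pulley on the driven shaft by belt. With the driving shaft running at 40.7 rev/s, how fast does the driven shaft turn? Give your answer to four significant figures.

464.1 rev/s

chain 15/88 = 0.17045 → 40.7/0.17045 = 238.77 rev/s
belt 160/311 = 0.51447 → 238.77/0.51447 = 464.12 rev/s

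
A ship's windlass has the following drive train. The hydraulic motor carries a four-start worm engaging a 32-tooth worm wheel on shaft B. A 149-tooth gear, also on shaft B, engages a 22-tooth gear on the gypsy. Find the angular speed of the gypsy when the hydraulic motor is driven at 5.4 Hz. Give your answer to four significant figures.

the hydraulic motor → shaft B (worm, 32/4): 5.4 ÷ 8 = 0.675 Hz
shaft B → the gypsy (gear mesh, 22/149): 0.675 ÷ 0.14765 = 4.5716 Hz

4.572 Hz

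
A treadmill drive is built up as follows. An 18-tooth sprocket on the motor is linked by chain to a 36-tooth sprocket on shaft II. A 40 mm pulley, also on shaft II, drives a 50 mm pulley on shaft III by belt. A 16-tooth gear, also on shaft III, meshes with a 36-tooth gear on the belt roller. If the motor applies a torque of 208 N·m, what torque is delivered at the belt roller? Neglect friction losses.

1170 N·m

chain 36/18 = 2 → τ = 208·2 = 416 N·m
belt 50/40 = 1.25 → τ = 416·1.25 = 520 N·m
gear mesh 36/16 = 2.25 → τ = 520·2.25 = 1170 N·m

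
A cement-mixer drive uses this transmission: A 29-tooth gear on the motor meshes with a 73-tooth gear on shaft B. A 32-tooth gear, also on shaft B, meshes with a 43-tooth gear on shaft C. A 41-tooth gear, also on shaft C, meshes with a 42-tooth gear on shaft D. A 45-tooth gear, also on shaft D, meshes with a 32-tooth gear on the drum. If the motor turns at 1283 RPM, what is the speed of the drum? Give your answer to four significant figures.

520.7 RPM

the motor → shaft B (gear mesh, 73/29): 1283 ÷ 2.5172 = 509.68 RPM
shaft B → shaft C (gear mesh, 43/32): 509.68 ÷ 1.3438 = 379.3 RPM
shaft C → shaft D (gear mesh, 42/41): 379.3 ÷ 1.0244 = 370.27 RPM
shaft D → the drum (gear mesh, 32/45): 370.27 ÷ 0.71111 = 520.69 RPM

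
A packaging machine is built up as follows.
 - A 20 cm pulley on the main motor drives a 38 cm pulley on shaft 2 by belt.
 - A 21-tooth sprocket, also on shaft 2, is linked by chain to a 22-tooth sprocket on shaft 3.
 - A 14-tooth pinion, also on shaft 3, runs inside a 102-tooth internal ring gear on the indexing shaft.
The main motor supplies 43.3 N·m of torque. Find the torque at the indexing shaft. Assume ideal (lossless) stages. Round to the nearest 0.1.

belt 38/20 = 1.9 → τ = 43.3·1.9 = 82.27 N·m
chain 22/21 = 1.0476 → τ = 82.27·1.0476 = 86.188 N·m
internal gear 102/14 = 7.2857 → τ = 86.188·7.2857 = 627.94 N·m

627.9 N·m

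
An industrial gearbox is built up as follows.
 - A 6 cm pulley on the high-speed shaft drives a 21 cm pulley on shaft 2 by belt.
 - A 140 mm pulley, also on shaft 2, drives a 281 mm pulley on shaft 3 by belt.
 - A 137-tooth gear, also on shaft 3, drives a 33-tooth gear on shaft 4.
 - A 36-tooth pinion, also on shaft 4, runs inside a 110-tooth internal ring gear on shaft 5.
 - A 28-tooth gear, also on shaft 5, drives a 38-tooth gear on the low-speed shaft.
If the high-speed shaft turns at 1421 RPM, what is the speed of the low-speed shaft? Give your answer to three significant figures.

203 RPM

Belt: ratio = 21/6 = 3.5, so shaft 2 turns at 1421 / 3.5 = 406 RPM.
Belt: ratio = 281/140 = 2.0071, so shaft 3 turns at 406 / 2.0071 = 202.28 RPM.
Gear mesh: ratio = 33/137 = 0.24088, so shaft 4 turns at 202.28 / 0.24088 = 839.76 RPM.
Internal gear: ratio = 110/36 = 3.0556, so shaft 5 turns at 839.76 / 3.0556 = 274.83 RPM.
Gear mesh: ratio = 38/28 = 1.3571, so the low-speed shaft turns at 274.83 / 1.3571 = 202.51 RPM.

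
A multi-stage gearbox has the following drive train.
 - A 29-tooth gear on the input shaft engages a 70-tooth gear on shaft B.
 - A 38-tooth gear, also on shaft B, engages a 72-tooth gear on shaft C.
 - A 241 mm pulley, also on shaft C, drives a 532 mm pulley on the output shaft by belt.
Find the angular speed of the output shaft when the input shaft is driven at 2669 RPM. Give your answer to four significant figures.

gear mesh 70/29 = 2.4138 → 2669/2.4138 = 1105.7 RPM
gear mesh 72/38 = 1.8947 → 1105.7/1.8947 = 583.58 RPM
belt 532/241 = 2.2075 → 583.58/2.2075 = 264.37 RPM

264.4 RPM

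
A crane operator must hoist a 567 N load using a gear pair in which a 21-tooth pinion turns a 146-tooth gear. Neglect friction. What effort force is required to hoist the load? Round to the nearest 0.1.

Gear pair MA = 146/21 = 6.9524.
Effort = load / MA = 567 / 6.9524 = 81.555 N.

81.6 N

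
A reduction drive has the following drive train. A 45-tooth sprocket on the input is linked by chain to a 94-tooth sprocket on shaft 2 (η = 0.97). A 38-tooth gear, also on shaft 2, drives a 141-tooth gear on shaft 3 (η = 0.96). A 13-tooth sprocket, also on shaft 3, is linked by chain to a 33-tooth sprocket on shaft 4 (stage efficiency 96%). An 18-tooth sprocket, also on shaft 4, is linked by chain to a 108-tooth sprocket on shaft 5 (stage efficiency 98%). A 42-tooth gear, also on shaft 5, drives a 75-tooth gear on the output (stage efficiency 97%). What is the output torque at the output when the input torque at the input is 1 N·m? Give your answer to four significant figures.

179.1 N·m

chain 94/45 = 2.0889 → τ = 1·2.0889·0.97 = 2.0262 N·m
gear mesh 141/38 = 3.7105 → τ = 2.0262·3.7105·0.96 = 7.2176 N·m
chain 33/13 = 2.5385 → τ = 7.2176·2.5385·0.96 = 17.589 N·m
chain 108/18 = 6 → τ = 17.589·6·0.98 = 103.42 N·m
gear mesh 75/42 = 1.7857 → τ = 103.42·1.7857·0.97 = 179.14 N·m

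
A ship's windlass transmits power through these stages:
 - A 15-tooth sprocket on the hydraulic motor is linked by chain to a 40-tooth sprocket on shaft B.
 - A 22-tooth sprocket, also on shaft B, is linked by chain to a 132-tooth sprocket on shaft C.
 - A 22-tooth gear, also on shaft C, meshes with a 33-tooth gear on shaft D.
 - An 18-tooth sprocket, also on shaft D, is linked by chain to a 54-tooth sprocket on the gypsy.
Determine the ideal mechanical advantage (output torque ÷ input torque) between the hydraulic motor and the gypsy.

72

Each stage contributes driven/driver: chain 40/15 = 2.6667, chain 132/22 = 6, gear mesh 33/22 = 1.5, chain 54/18 = 3.
Overall: 2.6667 × 6 × 1.5 × 3 = 72.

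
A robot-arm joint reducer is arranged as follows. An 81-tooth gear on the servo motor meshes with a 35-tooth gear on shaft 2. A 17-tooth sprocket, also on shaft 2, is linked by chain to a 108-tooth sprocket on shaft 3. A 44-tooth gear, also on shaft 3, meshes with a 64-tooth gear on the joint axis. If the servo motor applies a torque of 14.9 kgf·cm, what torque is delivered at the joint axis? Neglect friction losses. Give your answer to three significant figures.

59.5 kgf·cm

Gear mesh: ratio = 35/81 = 0.4321; torque at shaft 2 = 14.9 × 0.4321 = 6.4383 kgf·cm.
Chain: ratio = 108/17 = 6.3529; torque at shaft 3 = 6.4383 × 6.3529 = 40.902 kgf·cm.
Gear mesh: ratio = 64/44 = 1.4545; torque at the joint axis = 40.902 × 1.4545 = 59.494 kgf·cm.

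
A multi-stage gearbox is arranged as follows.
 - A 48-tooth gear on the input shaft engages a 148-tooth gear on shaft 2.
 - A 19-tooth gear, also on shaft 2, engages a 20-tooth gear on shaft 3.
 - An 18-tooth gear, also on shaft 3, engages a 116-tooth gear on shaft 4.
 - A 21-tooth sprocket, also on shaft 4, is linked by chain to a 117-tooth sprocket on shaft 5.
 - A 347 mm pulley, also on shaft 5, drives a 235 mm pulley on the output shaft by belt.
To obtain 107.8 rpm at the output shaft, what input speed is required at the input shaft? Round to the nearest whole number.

Overall ratio R = 3.0833 × 1.0526 × 6.4444 × 5.5714 × 0.67723 = 78.92.
Required input speed = output speed × R = 107.8 × 78.92 = 8507.6 rpm.

8508 rpm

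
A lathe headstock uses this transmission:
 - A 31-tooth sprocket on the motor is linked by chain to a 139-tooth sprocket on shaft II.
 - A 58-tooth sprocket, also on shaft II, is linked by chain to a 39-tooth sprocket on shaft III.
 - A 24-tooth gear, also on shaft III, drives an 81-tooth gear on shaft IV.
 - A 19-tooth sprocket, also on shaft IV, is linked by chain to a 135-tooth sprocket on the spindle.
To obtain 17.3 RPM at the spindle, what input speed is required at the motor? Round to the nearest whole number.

Overall ratio R = 4.4839 × 0.67241 × 3.375 × 7.1053 = 72.301.
Required input speed = output speed × R = 17.3 × 72.301 = 1250.8 RPM.

1251 RPM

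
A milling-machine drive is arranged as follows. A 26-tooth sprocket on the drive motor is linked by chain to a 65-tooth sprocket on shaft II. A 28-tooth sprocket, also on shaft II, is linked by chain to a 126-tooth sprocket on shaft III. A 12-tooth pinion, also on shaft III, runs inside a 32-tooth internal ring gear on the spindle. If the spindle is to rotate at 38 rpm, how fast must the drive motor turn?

Overall ratio R = 2.5 × 4.5 × 2.6667 = 30.
Required input speed = output speed × R = 38 × 30 = 1140 rpm.

1140 rpm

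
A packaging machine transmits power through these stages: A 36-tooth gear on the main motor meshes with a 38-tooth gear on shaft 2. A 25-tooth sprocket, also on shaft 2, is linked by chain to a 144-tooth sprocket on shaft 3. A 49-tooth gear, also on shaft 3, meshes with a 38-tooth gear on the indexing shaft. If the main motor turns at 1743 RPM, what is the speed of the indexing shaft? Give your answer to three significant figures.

Gear mesh: ratio = 38/36 = 1.0556, so shaft 2 turns at 1743 / 1.0556 = 1651.3 RPM.
Chain: ratio = 144/25 = 5.76, so shaft 3 turns at 1651.3 / 5.76 = 286.68 RPM.
Gear mesh: ratio = 38/49 = 0.77551, so the indexing shaft turns at 286.68 / 0.77551 = 369.66 RPM.

370 RPM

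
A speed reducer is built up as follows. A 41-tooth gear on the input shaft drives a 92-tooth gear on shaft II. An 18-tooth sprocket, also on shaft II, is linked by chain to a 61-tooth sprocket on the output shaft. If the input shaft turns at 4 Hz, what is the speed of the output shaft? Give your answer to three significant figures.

0.526 Hz

the input shaft → shaft II (gear mesh, 92/41): 4 ÷ 2.2439 = 1.7826 Hz
shaft II → the output shaft (chain, 61/18): 1.7826 ÷ 3.3889 = 0.52602 Hz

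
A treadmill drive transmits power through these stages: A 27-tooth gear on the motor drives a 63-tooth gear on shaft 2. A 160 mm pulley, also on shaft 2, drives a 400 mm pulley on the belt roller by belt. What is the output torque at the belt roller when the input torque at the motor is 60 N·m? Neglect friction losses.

350 N·m

After the gear mesh (63/27): 60 × 2.3333 = 140 N·m
After the belt (400/160): 140 × 2.5 = 350 N·m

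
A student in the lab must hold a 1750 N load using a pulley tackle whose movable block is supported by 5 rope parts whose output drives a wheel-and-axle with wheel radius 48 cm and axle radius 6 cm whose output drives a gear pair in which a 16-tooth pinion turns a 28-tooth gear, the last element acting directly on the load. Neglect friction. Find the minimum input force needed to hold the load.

Block-and-tackle MA = number of supporting rope parts = 5.
Wheel-and-axle MA = R/r = 48/6 = 8.
Gear pair MA = 28/16 = 1.75.
Combined ideal MA = 5 × 8 × 1.75 = 70.
Effort = load / MA = 1750 / 70 = 25 N.

25 N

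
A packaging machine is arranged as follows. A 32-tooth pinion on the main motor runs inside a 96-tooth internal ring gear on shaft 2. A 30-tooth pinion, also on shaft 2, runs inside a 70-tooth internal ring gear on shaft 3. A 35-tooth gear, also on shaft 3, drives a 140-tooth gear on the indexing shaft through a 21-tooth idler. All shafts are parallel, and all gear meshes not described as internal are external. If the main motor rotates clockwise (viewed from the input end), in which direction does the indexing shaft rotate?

the main motor → shaft 2: internal mesh, same direction → CW.
shaft 2 → shaft 3: internal mesh, same direction → CW.
shaft 3 → the indexing shaft: driver → idler → driven is 2 external meshes, 2 reversals → CW.
2 reversals in total — an even number — so the indexing shaft turns the same way as the main motor.

clockwise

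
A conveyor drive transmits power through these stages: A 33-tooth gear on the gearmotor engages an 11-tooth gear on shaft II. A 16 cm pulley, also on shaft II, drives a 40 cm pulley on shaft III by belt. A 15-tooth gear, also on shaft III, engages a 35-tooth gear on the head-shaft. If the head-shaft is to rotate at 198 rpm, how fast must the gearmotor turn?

385 rpm

Overall ratio R = 0.33333 × 2.5 × 2.3333 = 1.9444.
Required input speed = output speed × R = 198 × 1.9444 = 385 rpm.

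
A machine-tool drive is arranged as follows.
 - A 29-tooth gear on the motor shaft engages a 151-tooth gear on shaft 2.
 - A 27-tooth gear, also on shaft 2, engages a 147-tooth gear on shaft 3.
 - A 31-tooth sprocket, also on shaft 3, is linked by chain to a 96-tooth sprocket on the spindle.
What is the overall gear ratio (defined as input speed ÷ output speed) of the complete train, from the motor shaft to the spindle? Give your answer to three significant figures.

Each stage contributes driven/driver: gear mesh 151/29 = 5.2069, gear mesh 147/27 = 5.4444, chain 96/31 = 3.0968.
Overall: 5.2069 × 5.4444 × 3.0968 = 87.789.

87.8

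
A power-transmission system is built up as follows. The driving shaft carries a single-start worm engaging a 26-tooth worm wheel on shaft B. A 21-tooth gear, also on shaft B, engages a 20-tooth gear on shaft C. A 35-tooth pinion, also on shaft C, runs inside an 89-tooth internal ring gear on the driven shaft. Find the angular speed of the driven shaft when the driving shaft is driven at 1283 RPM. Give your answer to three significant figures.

20.4 RPM

the driving shaft → shaft B (worm, 26/1): 1283 ÷ 26 = 49.346 RPM
shaft B → shaft C (gear mesh, 20/21): 49.346 ÷ 0.95238 = 51.813 RPM
shaft C → the driven shaft (internal gear, 89/35): 51.813 ÷ 2.5429 = 20.376 RPM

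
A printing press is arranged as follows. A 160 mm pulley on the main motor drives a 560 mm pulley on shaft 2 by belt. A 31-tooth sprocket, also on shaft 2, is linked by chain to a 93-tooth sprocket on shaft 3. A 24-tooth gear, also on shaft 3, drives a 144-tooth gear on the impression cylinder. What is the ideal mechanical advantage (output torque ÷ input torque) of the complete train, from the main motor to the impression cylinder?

Each stage contributes driven/driver: belt 560/160 = 3.5, chain 93/31 = 3, gear mesh 144/24 = 6.
Overall: 3.5 × 3 × 6 = 63.

63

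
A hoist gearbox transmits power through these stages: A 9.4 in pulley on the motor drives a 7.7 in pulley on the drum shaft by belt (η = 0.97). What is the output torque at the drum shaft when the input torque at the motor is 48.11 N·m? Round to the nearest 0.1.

38.2 N·m

After the belt (7.7/9.4): 48.11 × 0.81915 × 0.97 = 38.227 N·m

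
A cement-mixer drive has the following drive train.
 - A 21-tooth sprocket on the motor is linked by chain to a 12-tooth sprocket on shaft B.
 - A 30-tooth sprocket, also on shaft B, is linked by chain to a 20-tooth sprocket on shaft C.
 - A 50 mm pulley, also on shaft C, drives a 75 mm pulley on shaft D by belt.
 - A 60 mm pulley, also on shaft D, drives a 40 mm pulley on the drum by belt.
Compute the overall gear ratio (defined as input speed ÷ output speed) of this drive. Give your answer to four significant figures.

Each stage contributes driven/driver: chain 12/21 = 0.57143, chain 20/30 = 0.66667, belt 75/50 = 1.5, belt 40/60 = 0.66667.
Overall: 0.57143 × 0.66667 × 1.5 × 0.66667 = 0.38095.

0.3810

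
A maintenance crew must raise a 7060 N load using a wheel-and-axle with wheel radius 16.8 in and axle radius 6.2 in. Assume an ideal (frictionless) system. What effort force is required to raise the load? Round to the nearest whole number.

2605 N

Wheel-and-axle MA = R/r = 16.8/6.2 = 2.7097.
Effort = load / MA = 7060 / 2.7097 = 2605.5 N.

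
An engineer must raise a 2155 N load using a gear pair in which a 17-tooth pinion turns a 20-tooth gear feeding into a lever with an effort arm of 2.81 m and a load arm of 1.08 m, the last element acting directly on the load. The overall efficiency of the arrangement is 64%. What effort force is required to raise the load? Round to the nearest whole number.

Gear pair MA = 20/17 = 1.1765.
Lever MA = effort arm / load arm = 2.81/1.08 = 2.6019.
Combined ideal MA = 1.1765 × 2.6019 = 3.061.
Actual MA = 3.061 × 0.64 = 1.959.
Effort = load / actual MA = 2155 / 1.959 = 1100 N.

1100 N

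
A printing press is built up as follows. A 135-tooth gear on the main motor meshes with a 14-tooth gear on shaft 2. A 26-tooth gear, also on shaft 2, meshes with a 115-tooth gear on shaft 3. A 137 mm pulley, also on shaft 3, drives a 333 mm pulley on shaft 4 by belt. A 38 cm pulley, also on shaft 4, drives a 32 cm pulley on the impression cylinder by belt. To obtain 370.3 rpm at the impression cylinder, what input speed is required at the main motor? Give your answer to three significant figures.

348 rpm

Overall ratio R = 0.1037 × 4.4231 × 2.4307 × 0.84211 = 0.93888.
Required input speed = output speed × R = 370.3 × 0.93888 = 347.67 rpm.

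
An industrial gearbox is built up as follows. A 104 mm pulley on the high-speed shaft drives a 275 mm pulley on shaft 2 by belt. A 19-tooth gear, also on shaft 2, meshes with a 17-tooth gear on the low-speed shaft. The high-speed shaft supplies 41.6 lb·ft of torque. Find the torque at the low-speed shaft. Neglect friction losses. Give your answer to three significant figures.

belt 275/104 = 2.6442 → τ = 41.6·2.6442 = 110 lb·ft
gear mesh 17/19 = 0.89474 → τ = 110·0.89474 = 98.421 lb·ft

98.4 lb·ft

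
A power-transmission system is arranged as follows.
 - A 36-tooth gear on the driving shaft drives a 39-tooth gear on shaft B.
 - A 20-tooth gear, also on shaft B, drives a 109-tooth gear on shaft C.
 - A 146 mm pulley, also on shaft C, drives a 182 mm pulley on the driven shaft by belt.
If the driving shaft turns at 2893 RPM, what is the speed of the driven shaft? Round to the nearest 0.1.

Gear mesh: ratio = 39/36 = 1.0833, so shaft B turns at 2893 / 1.0833 = 2670.5 RPM.
Gear mesh: ratio = 109/20 = 5.45, so shaft C turns at 2670.5 / 5.45 = 489.99 RPM.
Belt: ratio = 182/146 = 1.2466, so the driven shaft turns at 489.99 / 1.2466 = 393.07 RPM.

393.1 RPM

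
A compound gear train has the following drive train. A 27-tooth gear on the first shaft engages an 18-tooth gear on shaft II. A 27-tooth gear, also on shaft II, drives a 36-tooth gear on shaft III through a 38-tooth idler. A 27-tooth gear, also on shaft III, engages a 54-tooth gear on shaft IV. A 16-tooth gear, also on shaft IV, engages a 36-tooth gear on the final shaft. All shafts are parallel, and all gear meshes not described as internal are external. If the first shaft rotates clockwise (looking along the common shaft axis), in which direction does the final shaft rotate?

the first shaft → shaft II: external mesh, 1 reversal → CCW.
shaft II → shaft III: driver → idler → driven is 2 external meshes, 2 reversals → CCW.
shaft III → shaft IV: external mesh, 1 reversal → CW.
shaft IV → the final shaft: external mesh, 1 reversal → CCW.
5 reversals in total — an odd number — so the final shaft turns opposite to the first shaft.

counterclockwise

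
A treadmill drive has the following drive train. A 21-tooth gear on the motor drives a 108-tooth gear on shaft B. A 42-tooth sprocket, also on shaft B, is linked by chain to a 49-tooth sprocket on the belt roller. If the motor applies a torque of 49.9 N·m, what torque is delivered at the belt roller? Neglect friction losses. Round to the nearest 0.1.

gear mesh 108/21 = 5.1429 → τ = 49.9·5.1429 = 256.63 N·m
chain 49/42 = 1.1667 → τ = 256.63·1.1667 = 299.4 N·m

299.4 N·m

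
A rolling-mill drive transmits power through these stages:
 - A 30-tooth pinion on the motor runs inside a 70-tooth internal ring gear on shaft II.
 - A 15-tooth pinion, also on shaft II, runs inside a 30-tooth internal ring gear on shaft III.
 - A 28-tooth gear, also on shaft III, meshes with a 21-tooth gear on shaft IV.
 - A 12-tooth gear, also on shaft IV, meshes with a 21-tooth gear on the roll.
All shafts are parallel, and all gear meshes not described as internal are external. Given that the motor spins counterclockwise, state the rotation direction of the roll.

counterclockwise

the motor → shaft II: internal mesh, same direction → CCW.
shaft II → shaft III: internal mesh, same direction → CCW.
shaft III → shaft IV: external mesh, 1 reversal → CW.
shaft IV → the roll: external mesh, 1 reversal → CCW.
2 reversals in total — an even number — so the roll turns the same way as the motor.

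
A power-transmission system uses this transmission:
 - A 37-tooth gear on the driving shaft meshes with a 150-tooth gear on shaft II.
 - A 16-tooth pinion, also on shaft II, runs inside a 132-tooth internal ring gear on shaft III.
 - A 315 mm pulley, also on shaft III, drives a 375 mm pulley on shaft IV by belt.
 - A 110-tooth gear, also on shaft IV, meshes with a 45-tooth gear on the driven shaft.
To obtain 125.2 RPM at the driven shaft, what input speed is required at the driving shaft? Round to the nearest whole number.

2039 RPM

Overall ratio R = 4.0541 × 8.25 × 1.1905 × 0.40909 = 16.289.
Required input speed = output speed × R = 125.2 × 16.289 = 2039.3 RPM.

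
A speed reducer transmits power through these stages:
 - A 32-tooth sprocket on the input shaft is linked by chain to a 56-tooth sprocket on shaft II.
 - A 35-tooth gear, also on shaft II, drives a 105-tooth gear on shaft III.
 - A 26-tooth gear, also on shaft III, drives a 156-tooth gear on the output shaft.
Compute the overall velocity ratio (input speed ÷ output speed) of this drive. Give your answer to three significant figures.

31.5

Each stage contributes driven/driver: chain 56/32 = 1.75, gear mesh 105/35 = 3, gear mesh 156/26 = 6.
Overall: 1.75 × 3 × 6 = 31.5.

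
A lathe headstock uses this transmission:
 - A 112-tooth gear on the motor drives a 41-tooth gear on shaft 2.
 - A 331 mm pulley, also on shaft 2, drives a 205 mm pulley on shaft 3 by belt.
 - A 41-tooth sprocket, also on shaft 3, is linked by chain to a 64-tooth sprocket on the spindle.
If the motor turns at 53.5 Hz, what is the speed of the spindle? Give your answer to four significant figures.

Gear mesh: ratio = 41/112 = 0.36607, so shaft 2 turns at 53.5 / 0.36607 = 146.15 Hz.
Belt: ratio = 205/331 = 0.61934, so shaft 3 turns at 146.15 / 0.61934 = 235.97 Hz.
Chain: ratio = 64/41 = 1.561, so the spindle turns at 235.97 / 1.561 = 151.17 Hz.

151.2 Hz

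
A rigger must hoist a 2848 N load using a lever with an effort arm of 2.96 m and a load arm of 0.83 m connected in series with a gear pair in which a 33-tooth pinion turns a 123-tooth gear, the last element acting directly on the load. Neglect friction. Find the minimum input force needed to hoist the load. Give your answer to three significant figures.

214 N

Lever MA = effort arm / load arm = 2.96/0.83 = 3.5663.
Gear pair MA = 123/33 = 3.7273.
Combined ideal MA = 3.5663 × 3.7273 = 13.292.
Effort = load / MA = 2848 / 13.292 = 214.26 N.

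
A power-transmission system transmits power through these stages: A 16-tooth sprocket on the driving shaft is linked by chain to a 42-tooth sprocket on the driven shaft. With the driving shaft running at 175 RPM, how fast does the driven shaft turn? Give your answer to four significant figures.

66.67 RPM

Chain: ratio = 42/16 = 2.625, so the driven shaft turns at 175 / 2.625 = 66.667 RPM.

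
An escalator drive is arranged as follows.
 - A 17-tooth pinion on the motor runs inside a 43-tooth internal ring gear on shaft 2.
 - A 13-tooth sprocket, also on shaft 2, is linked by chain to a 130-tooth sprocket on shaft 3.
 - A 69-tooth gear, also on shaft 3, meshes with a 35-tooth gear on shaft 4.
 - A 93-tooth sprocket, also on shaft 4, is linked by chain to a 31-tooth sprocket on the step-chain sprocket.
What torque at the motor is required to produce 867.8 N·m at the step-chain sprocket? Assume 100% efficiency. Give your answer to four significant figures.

202.9 N·m

Overall ratio R = 2.5294 × 10 × 0.50725 × 0.33333 = 4.2768.
Input torque = output torque / R = 867.8 / 4.2768 = 202.91 N·m.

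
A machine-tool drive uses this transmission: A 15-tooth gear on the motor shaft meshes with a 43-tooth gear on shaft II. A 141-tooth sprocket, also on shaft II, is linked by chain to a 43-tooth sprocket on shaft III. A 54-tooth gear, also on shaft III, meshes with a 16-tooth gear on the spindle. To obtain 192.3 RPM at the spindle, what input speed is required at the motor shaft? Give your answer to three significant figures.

Overall ratio R = 2.8667 × 0.30496 × 0.2963 = 0.25903.
Required input speed = output speed × R = 192.3 × 0.25903 = 49.812 RPM.

49.8 RPM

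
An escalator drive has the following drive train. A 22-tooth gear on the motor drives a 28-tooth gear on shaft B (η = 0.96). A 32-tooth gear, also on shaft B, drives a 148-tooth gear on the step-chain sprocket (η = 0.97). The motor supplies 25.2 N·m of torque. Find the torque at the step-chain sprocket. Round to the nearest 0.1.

138.1 N·m

After the gear mesh (28/22): 25.2 × 1.2727 × 0.96 = 30.79 N·m
After the gear mesh (148/32): 30.79 × 4.625 × 0.97 = 138.13 N·m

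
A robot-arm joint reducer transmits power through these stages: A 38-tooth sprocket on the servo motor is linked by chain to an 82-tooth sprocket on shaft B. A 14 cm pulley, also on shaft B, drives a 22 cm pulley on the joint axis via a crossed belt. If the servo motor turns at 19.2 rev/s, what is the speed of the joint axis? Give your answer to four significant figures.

5.662 rev/s

chain 82/38 = 2.1579 → 19.2/2.1579 = 8.8976 rev/s
belt 22/14 = 1.5714 → 8.8976/1.5714 = 5.6621 rev/s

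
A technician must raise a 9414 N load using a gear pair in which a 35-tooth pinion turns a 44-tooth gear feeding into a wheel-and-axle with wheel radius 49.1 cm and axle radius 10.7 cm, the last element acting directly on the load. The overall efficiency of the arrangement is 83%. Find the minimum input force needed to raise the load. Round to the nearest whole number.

Gear pair MA = 44/35 = 1.2571.
Wheel-and-axle MA = R/r = 49.1/10.7 = 4.5888.
Combined ideal MA = 1.2571 × 4.5888 = 5.7688.
Actual MA = 5.7688 × 0.83 = 4.7881.
Effort = load / actual MA = 9414 / 4.7881 = 1966.1 N.

1966 N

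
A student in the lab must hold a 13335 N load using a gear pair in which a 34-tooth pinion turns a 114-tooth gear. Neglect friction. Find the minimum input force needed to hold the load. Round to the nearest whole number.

3977 N

Gear pair MA = 114/34 = 3.3529.
Effort = load / MA = 13335 / 3.3529 = 3977.1 N.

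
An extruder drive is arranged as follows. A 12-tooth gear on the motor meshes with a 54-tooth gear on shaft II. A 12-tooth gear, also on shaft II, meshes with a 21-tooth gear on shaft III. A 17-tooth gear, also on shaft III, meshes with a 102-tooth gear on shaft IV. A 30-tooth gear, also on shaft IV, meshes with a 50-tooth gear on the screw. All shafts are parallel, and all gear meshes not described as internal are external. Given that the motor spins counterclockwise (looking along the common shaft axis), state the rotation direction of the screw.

counterclockwise

the motor → shaft II: external mesh, 1 reversal → CW.
shaft II → shaft III: external mesh, 1 reversal → CCW.
shaft III → shaft IV: external mesh, 1 reversal → CW.
shaft IV → the screw: external mesh, 1 reversal → CCW.
4 reversals in total — an even number — so the screw turns the same way as the motor.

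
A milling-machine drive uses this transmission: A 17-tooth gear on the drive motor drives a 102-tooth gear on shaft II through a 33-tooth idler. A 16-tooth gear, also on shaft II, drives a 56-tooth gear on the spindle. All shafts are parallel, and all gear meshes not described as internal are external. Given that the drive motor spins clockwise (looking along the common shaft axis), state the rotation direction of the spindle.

anticlockwise

the drive motor → shaft II: driver → idler → driven is 2 external meshes, 2 reversals → CW.
shaft II → the spindle: external mesh, 1 reversal → CCW.
3 reversals in total — an odd number — so the spindle turns opposite to the drive motor.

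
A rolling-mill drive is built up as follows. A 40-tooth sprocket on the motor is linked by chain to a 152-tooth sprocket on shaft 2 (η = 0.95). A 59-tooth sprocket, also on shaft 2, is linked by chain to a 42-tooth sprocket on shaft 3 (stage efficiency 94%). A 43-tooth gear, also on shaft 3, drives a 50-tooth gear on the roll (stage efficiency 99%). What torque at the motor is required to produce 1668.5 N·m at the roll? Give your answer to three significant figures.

Overall ratio R = 3.8 × 0.71186 × 1.1628 = 3.1454; overall efficiency η = 0.95 × 0.94 × 0.99 = 0.8841.
Input torque = output torque / (R × η) = 1668.5 / (3.1454 × 0.8841) = 600.01 N·m.

600 N·m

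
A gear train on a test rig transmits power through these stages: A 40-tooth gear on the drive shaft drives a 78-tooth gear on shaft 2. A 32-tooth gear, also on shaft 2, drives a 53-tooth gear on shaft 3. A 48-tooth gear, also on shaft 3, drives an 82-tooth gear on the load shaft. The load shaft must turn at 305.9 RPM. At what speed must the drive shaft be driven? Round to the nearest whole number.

Overall ratio R = 1.95 × 1.6562 × 1.7083 = 5.5174.
Required input speed = output speed × R = 305.9 × 5.5174 = 1687.8 RPM.

1688 RPM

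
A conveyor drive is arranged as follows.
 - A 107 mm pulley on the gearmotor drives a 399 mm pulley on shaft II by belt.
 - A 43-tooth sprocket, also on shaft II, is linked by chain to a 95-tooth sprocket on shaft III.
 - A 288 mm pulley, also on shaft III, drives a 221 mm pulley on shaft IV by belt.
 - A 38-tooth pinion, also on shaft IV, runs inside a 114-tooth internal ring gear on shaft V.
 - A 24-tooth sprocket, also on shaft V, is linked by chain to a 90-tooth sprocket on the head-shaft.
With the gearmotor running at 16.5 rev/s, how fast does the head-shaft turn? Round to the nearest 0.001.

the gearmotor → shaft II (belt, 399/107): 16.5 ÷ 3.729 = 4.4248 rev/s
shaft II → shaft III (chain, 95/43): 4.4248 ÷ 2.2093 = 2.0028 rev/s
shaft III → shaft IV (belt, 221/288): 2.0028 ÷ 0.76736 = 2.61 rev/s
shaft IV → shaft V (internal gear, 114/38): 2.61 ÷ 3 = 0.87 rev/s
shaft V → the head-shaft (chain, 90/24): 0.87 ÷ 3.75 = 0.232 rev/s

0.232 rev/s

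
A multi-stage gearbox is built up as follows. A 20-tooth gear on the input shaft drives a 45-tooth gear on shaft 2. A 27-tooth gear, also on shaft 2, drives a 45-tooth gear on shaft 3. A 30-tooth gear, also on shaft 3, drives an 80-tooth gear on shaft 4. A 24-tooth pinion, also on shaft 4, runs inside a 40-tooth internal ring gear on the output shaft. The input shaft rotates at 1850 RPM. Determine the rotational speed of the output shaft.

111 RPM

gear mesh 45/20 = 2.25 → 1850/2.25 = 822.22 RPM
gear mesh 45/27 = 1.6667 → 822.22/1.6667 = 493.33 RPM
gear mesh 80/30 = 2.6667 → 493.33/2.6667 = 185 RPM
internal gear 40/24 = 1.6667 → 185/1.6667 = 111 RPM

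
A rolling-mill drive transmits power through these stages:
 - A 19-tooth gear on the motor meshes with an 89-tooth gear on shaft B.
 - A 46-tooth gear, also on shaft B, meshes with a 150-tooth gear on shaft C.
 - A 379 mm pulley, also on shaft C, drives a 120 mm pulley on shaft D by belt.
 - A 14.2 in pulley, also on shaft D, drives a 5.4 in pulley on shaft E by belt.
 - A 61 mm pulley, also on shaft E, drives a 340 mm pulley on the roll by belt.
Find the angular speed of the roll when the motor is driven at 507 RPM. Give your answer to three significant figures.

gear mesh 89/19 = 4.6842 → 507/4.6842 = 108.24 RPM
gear mesh 150/46 = 3.2609 → 108.24/3.2609 = 33.192 RPM
belt 120/379 = 0.31662 → 33.192/0.31662 = 104.83 RPM
belt 5.4/14.2 = 0.38028 → 104.83/0.38028 = 275.67 RPM
belt 340/61 = 5.5738 → 275.67/5.5738 = 49.459 RPM

49.5 RPM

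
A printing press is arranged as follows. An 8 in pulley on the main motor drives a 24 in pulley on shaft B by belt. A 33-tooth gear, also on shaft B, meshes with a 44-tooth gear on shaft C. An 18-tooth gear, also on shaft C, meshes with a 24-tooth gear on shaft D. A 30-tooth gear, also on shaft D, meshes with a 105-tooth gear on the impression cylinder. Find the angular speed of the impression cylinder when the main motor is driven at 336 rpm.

the main motor → shaft B (belt, 24/8): 336 ÷ 3 = 112 rpm
shaft B → shaft C (gear mesh, 44/33): 112 ÷ 1.3333 = 84 rpm
shaft C → shaft D (gear mesh, 24/18): 84 ÷ 1.3333 = 63 rpm
shaft D → the impression cylinder (gear mesh, 105/30): 63 ÷ 3.5 = 18 rpm

18 rpm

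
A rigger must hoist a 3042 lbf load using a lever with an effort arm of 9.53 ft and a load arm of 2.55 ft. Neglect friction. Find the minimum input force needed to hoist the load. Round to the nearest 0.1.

814.0 lbf

Lever MA = effort arm / load arm = 9.53/2.55 = 3.7373.
Effort = load / MA = 3042 / 3.7373 = 813.97 lbf.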